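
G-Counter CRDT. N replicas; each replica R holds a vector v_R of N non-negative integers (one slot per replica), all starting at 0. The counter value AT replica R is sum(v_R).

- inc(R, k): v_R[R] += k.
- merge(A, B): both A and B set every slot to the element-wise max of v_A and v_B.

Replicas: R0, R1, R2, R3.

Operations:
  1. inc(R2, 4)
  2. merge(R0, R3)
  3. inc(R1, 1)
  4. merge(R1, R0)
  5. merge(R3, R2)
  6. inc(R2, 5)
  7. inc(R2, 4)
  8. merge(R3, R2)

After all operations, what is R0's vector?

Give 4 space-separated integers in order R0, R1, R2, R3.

Answer: 0 1 0 0

Derivation:
Op 1: inc R2 by 4 -> R2=(0,0,4,0) value=4
Op 2: merge R0<->R3 -> R0=(0,0,0,0) R3=(0,0,0,0)
Op 3: inc R1 by 1 -> R1=(0,1,0,0) value=1
Op 4: merge R1<->R0 -> R1=(0,1,0,0) R0=(0,1,0,0)
Op 5: merge R3<->R2 -> R3=(0,0,4,0) R2=(0,0,4,0)
Op 6: inc R2 by 5 -> R2=(0,0,9,0) value=9
Op 7: inc R2 by 4 -> R2=(0,0,13,0) value=13
Op 8: merge R3<->R2 -> R3=(0,0,13,0) R2=(0,0,13,0)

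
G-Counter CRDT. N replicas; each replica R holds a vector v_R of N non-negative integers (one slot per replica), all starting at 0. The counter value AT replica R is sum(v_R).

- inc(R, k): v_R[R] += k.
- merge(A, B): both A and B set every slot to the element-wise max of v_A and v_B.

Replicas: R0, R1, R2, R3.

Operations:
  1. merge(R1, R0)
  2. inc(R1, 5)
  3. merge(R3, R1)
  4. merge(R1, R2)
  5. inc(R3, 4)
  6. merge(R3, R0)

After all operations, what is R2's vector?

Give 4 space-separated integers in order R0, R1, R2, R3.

Op 1: merge R1<->R0 -> R1=(0,0,0,0) R0=(0,0,0,0)
Op 2: inc R1 by 5 -> R1=(0,5,0,0) value=5
Op 3: merge R3<->R1 -> R3=(0,5,0,0) R1=(0,5,0,0)
Op 4: merge R1<->R2 -> R1=(0,5,0,0) R2=(0,5,0,0)
Op 5: inc R3 by 4 -> R3=(0,5,0,4) value=9
Op 6: merge R3<->R0 -> R3=(0,5,0,4) R0=(0,5,0,4)

Answer: 0 5 0 0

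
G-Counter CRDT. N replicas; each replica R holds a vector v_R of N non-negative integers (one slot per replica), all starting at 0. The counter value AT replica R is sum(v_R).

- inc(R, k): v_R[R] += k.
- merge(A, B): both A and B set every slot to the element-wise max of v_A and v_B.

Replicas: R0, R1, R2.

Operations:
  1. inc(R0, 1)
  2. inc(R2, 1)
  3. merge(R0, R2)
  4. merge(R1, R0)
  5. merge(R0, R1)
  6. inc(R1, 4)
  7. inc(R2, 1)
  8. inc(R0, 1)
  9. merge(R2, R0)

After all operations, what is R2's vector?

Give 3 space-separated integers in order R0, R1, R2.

Answer: 2 0 2

Derivation:
Op 1: inc R0 by 1 -> R0=(1,0,0) value=1
Op 2: inc R2 by 1 -> R2=(0,0,1) value=1
Op 3: merge R0<->R2 -> R0=(1,0,1) R2=(1,0,1)
Op 4: merge R1<->R0 -> R1=(1,0,1) R0=(1,0,1)
Op 5: merge R0<->R1 -> R0=(1,0,1) R1=(1,0,1)
Op 6: inc R1 by 4 -> R1=(1,4,1) value=6
Op 7: inc R2 by 1 -> R2=(1,0,2) value=3
Op 8: inc R0 by 1 -> R0=(2,0,1) value=3
Op 9: merge R2<->R0 -> R2=(2,0,2) R0=(2,0,2)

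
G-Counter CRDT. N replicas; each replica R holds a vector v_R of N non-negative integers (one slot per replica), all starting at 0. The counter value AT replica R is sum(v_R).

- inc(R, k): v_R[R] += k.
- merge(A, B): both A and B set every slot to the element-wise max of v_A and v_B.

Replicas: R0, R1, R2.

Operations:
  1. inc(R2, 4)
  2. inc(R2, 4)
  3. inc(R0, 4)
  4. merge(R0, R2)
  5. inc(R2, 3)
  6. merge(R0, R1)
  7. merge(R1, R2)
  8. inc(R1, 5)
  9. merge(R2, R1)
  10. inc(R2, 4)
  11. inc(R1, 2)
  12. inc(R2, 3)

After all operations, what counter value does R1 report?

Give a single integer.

Answer: 22

Derivation:
Op 1: inc R2 by 4 -> R2=(0,0,4) value=4
Op 2: inc R2 by 4 -> R2=(0,0,8) value=8
Op 3: inc R0 by 4 -> R0=(4,0,0) value=4
Op 4: merge R0<->R2 -> R0=(4,0,8) R2=(4,0,8)
Op 5: inc R2 by 3 -> R2=(4,0,11) value=15
Op 6: merge R0<->R1 -> R0=(4,0,8) R1=(4,0,8)
Op 7: merge R1<->R2 -> R1=(4,0,11) R2=(4,0,11)
Op 8: inc R1 by 5 -> R1=(4,5,11) value=20
Op 9: merge R2<->R1 -> R2=(4,5,11) R1=(4,5,11)
Op 10: inc R2 by 4 -> R2=(4,5,15) value=24
Op 11: inc R1 by 2 -> R1=(4,7,11) value=22
Op 12: inc R2 by 3 -> R2=(4,5,18) value=27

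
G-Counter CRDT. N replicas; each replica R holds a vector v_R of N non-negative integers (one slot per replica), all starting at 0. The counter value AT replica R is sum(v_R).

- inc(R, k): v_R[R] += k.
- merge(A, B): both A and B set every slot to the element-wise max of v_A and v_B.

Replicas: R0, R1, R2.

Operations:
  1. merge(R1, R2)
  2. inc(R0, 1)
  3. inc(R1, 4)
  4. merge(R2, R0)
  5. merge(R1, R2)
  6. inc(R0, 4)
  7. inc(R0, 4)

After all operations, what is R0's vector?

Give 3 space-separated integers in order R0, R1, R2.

Answer: 9 0 0

Derivation:
Op 1: merge R1<->R2 -> R1=(0,0,0) R2=(0,0,0)
Op 2: inc R0 by 1 -> R0=(1,0,0) value=1
Op 3: inc R1 by 4 -> R1=(0,4,0) value=4
Op 4: merge R2<->R0 -> R2=(1,0,0) R0=(1,0,0)
Op 5: merge R1<->R2 -> R1=(1,4,0) R2=(1,4,0)
Op 6: inc R0 by 4 -> R0=(5,0,0) value=5
Op 7: inc R0 by 4 -> R0=(9,0,0) value=9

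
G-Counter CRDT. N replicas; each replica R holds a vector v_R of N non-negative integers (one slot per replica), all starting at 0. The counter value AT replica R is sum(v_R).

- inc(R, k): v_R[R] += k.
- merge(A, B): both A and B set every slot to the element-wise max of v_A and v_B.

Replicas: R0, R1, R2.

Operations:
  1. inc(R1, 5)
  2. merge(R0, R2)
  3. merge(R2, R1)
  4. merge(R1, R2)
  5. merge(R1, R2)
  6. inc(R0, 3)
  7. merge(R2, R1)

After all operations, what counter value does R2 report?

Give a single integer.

Answer: 5

Derivation:
Op 1: inc R1 by 5 -> R1=(0,5,0) value=5
Op 2: merge R0<->R2 -> R0=(0,0,0) R2=(0,0,0)
Op 3: merge R2<->R1 -> R2=(0,5,0) R1=(0,5,0)
Op 4: merge R1<->R2 -> R1=(0,5,0) R2=(0,5,0)
Op 5: merge R1<->R2 -> R1=(0,5,0) R2=(0,5,0)
Op 6: inc R0 by 3 -> R0=(3,0,0) value=3
Op 7: merge R2<->R1 -> R2=(0,5,0) R1=(0,5,0)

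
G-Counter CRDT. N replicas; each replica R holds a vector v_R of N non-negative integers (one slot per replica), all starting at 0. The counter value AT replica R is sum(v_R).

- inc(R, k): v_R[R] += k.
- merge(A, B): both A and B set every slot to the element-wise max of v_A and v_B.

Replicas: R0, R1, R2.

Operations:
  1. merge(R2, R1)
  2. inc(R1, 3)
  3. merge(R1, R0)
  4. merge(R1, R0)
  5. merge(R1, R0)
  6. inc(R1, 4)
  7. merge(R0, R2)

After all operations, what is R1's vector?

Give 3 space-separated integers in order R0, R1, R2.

Answer: 0 7 0

Derivation:
Op 1: merge R2<->R1 -> R2=(0,0,0) R1=(0,0,0)
Op 2: inc R1 by 3 -> R1=(0,3,0) value=3
Op 3: merge R1<->R0 -> R1=(0,3,0) R0=(0,3,0)
Op 4: merge R1<->R0 -> R1=(0,3,0) R0=(0,3,0)
Op 5: merge R1<->R0 -> R1=(0,3,0) R0=(0,3,0)
Op 6: inc R1 by 4 -> R1=(0,7,0) value=7
Op 7: merge R0<->R2 -> R0=(0,3,0) R2=(0,3,0)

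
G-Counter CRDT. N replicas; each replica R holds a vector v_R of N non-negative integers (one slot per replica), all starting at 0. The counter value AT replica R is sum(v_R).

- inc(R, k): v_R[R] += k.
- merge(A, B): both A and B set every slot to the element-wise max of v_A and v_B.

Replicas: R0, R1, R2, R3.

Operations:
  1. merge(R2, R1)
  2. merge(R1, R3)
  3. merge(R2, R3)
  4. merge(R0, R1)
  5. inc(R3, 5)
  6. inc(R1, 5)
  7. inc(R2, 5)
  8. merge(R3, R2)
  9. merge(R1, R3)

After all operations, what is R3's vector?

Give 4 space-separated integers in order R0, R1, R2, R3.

Op 1: merge R2<->R1 -> R2=(0,0,0,0) R1=(0,0,0,0)
Op 2: merge R1<->R3 -> R1=(0,0,0,0) R3=(0,0,0,0)
Op 3: merge R2<->R3 -> R2=(0,0,0,0) R3=(0,0,0,0)
Op 4: merge R0<->R1 -> R0=(0,0,0,0) R1=(0,0,0,0)
Op 5: inc R3 by 5 -> R3=(0,0,0,5) value=5
Op 6: inc R1 by 5 -> R1=(0,5,0,0) value=5
Op 7: inc R2 by 5 -> R2=(0,0,5,0) value=5
Op 8: merge R3<->R2 -> R3=(0,0,5,5) R2=(0,0,5,5)
Op 9: merge R1<->R3 -> R1=(0,5,5,5) R3=(0,5,5,5)

Answer: 0 5 5 5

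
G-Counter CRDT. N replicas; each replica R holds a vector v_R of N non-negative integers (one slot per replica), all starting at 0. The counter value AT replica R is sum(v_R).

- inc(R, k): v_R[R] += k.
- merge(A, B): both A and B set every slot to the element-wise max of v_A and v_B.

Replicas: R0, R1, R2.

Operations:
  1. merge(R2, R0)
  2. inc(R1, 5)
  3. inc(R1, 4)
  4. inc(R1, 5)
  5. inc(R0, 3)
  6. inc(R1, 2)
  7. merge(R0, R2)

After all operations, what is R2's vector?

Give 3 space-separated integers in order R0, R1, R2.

Answer: 3 0 0

Derivation:
Op 1: merge R2<->R0 -> R2=(0,0,0) R0=(0,0,0)
Op 2: inc R1 by 5 -> R1=(0,5,0) value=5
Op 3: inc R1 by 4 -> R1=(0,9,0) value=9
Op 4: inc R1 by 5 -> R1=(0,14,0) value=14
Op 5: inc R0 by 3 -> R0=(3,0,0) value=3
Op 6: inc R1 by 2 -> R1=(0,16,0) value=16
Op 7: merge R0<->R2 -> R0=(3,0,0) R2=(3,0,0)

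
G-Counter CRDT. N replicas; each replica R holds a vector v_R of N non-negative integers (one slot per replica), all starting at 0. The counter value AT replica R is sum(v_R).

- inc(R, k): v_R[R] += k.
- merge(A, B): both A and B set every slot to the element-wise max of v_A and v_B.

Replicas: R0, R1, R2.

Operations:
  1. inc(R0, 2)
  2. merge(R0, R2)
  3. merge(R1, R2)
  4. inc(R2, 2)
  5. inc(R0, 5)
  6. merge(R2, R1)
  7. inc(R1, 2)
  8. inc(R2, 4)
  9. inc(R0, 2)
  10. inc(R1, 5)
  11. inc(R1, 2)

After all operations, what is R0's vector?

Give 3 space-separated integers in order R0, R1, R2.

Answer: 9 0 0

Derivation:
Op 1: inc R0 by 2 -> R0=(2,0,0) value=2
Op 2: merge R0<->R2 -> R0=(2,0,0) R2=(2,0,0)
Op 3: merge R1<->R2 -> R1=(2,0,0) R2=(2,0,0)
Op 4: inc R2 by 2 -> R2=(2,0,2) value=4
Op 5: inc R0 by 5 -> R0=(7,0,0) value=7
Op 6: merge R2<->R1 -> R2=(2,0,2) R1=(2,0,2)
Op 7: inc R1 by 2 -> R1=(2,2,2) value=6
Op 8: inc R2 by 4 -> R2=(2,0,6) value=8
Op 9: inc R0 by 2 -> R0=(9,0,0) value=9
Op 10: inc R1 by 5 -> R1=(2,7,2) value=11
Op 11: inc R1 by 2 -> R1=(2,9,2) value=13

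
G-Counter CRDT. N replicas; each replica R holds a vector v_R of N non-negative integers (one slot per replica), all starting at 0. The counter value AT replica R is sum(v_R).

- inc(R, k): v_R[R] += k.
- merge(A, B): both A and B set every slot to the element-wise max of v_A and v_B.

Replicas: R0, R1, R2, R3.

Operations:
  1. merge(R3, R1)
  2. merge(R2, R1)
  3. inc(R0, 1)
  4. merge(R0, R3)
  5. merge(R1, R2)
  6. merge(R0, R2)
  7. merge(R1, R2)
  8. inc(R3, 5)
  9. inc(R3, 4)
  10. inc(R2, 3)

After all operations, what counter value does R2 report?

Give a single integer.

Op 1: merge R3<->R1 -> R3=(0,0,0,0) R1=(0,0,0,0)
Op 2: merge R2<->R1 -> R2=(0,0,0,0) R1=(0,0,0,0)
Op 3: inc R0 by 1 -> R0=(1,0,0,0) value=1
Op 4: merge R0<->R3 -> R0=(1,0,0,0) R3=(1,0,0,0)
Op 5: merge R1<->R2 -> R1=(0,0,0,0) R2=(0,0,0,0)
Op 6: merge R0<->R2 -> R0=(1,0,0,0) R2=(1,0,0,0)
Op 7: merge R1<->R2 -> R1=(1,0,0,0) R2=(1,0,0,0)
Op 8: inc R3 by 5 -> R3=(1,0,0,5) value=6
Op 9: inc R3 by 4 -> R3=(1,0,0,9) value=10
Op 10: inc R2 by 3 -> R2=(1,0,3,0) value=4

Answer: 4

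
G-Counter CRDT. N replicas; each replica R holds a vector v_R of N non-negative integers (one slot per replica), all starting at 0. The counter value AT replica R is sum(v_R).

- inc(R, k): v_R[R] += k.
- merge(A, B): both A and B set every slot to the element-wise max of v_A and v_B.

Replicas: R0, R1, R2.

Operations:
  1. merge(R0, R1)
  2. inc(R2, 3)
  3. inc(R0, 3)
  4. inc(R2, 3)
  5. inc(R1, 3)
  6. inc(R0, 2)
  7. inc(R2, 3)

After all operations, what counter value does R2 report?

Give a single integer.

Op 1: merge R0<->R1 -> R0=(0,0,0) R1=(0,0,0)
Op 2: inc R2 by 3 -> R2=(0,0,3) value=3
Op 3: inc R0 by 3 -> R0=(3,0,0) value=3
Op 4: inc R2 by 3 -> R2=(0,0,6) value=6
Op 5: inc R1 by 3 -> R1=(0,3,0) value=3
Op 6: inc R0 by 2 -> R0=(5,0,0) value=5
Op 7: inc R2 by 3 -> R2=(0,0,9) value=9

Answer: 9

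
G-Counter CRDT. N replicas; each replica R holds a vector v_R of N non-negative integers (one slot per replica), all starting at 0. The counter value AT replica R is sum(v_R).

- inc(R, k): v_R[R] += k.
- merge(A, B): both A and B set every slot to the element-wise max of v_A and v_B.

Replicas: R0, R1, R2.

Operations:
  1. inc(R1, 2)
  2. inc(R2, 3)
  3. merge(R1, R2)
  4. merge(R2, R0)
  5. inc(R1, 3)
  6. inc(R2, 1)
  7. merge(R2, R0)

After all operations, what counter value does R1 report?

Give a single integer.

Answer: 8

Derivation:
Op 1: inc R1 by 2 -> R1=(0,2,0) value=2
Op 2: inc R2 by 3 -> R2=(0,0,3) value=3
Op 3: merge R1<->R2 -> R1=(0,2,3) R2=(0,2,3)
Op 4: merge R2<->R0 -> R2=(0,2,3) R0=(0,2,3)
Op 5: inc R1 by 3 -> R1=(0,5,3) value=8
Op 6: inc R2 by 1 -> R2=(0,2,4) value=6
Op 7: merge R2<->R0 -> R2=(0,2,4) R0=(0,2,4)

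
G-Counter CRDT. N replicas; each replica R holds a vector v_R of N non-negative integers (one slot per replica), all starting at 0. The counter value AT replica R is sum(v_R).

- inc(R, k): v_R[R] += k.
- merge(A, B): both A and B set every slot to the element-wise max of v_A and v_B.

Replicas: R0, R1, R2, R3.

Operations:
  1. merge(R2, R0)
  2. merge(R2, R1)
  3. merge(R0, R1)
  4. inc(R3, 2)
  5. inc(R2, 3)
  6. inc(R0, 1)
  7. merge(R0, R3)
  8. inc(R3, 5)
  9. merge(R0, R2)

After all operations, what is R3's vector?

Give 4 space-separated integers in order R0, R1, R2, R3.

Op 1: merge R2<->R0 -> R2=(0,0,0,0) R0=(0,0,0,0)
Op 2: merge R2<->R1 -> R2=(0,0,0,0) R1=(0,0,0,0)
Op 3: merge R0<->R1 -> R0=(0,0,0,0) R1=(0,0,0,0)
Op 4: inc R3 by 2 -> R3=(0,0,0,2) value=2
Op 5: inc R2 by 3 -> R2=(0,0,3,0) value=3
Op 6: inc R0 by 1 -> R0=(1,0,0,0) value=1
Op 7: merge R0<->R3 -> R0=(1,0,0,2) R3=(1,0,0,2)
Op 8: inc R3 by 5 -> R3=(1,0,0,7) value=8
Op 9: merge R0<->R2 -> R0=(1,0,3,2) R2=(1,0,3,2)

Answer: 1 0 0 7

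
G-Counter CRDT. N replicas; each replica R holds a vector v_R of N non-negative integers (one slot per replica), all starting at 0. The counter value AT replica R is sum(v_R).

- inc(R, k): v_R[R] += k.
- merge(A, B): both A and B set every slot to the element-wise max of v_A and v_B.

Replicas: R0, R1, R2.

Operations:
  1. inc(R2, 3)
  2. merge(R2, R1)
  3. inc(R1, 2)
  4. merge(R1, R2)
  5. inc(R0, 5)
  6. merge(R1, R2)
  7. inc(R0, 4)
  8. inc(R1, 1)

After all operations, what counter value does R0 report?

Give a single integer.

Op 1: inc R2 by 3 -> R2=(0,0,3) value=3
Op 2: merge R2<->R1 -> R2=(0,0,3) R1=(0,0,3)
Op 3: inc R1 by 2 -> R1=(0,2,3) value=5
Op 4: merge R1<->R2 -> R1=(0,2,3) R2=(0,2,3)
Op 5: inc R0 by 5 -> R0=(5,0,0) value=5
Op 6: merge R1<->R2 -> R1=(0,2,3) R2=(0,2,3)
Op 7: inc R0 by 4 -> R0=(9,0,0) value=9
Op 8: inc R1 by 1 -> R1=(0,3,3) value=6

Answer: 9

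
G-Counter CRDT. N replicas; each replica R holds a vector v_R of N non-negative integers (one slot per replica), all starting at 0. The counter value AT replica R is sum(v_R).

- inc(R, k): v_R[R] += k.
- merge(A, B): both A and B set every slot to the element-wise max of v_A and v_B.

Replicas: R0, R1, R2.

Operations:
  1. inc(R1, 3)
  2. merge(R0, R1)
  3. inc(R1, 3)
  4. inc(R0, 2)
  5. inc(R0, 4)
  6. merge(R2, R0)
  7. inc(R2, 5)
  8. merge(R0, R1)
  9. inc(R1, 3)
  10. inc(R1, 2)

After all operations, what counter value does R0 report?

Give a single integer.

Answer: 12

Derivation:
Op 1: inc R1 by 3 -> R1=(0,3,0) value=3
Op 2: merge R0<->R1 -> R0=(0,3,0) R1=(0,3,0)
Op 3: inc R1 by 3 -> R1=(0,6,0) value=6
Op 4: inc R0 by 2 -> R0=(2,3,0) value=5
Op 5: inc R0 by 4 -> R0=(6,3,0) value=9
Op 6: merge R2<->R0 -> R2=(6,3,0) R0=(6,3,0)
Op 7: inc R2 by 5 -> R2=(6,3,5) value=14
Op 8: merge R0<->R1 -> R0=(6,6,0) R1=(6,6,0)
Op 9: inc R1 by 3 -> R1=(6,9,0) value=15
Op 10: inc R1 by 2 -> R1=(6,11,0) value=17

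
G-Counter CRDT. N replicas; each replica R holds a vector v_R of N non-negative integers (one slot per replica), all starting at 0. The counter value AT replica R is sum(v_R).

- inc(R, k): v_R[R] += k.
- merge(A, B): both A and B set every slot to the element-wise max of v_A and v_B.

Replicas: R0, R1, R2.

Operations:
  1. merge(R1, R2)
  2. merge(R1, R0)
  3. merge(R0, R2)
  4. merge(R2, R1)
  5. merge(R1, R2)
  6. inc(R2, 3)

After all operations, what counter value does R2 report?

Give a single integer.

Answer: 3

Derivation:
Op 1: merge R1<->R2 -> R1=(0,0,0) R2=(0,0,0)
Op 2: merge R1<->R0 -> R1=(0,0,0) R0=(0,0,0)
Op 3: merge R0<->R2 -> R0=(0,0,0) R2=(0,0,0)
Op 4: merge R2<->R1 -> R2=(0,0,0) R1=(0,0,0)
Op 5: merge R1<->R2 -> R1=(0,0,0) R2=(0,0,0)
Op 6: inc R2 by 3 -> R2=(0,0,3) value=3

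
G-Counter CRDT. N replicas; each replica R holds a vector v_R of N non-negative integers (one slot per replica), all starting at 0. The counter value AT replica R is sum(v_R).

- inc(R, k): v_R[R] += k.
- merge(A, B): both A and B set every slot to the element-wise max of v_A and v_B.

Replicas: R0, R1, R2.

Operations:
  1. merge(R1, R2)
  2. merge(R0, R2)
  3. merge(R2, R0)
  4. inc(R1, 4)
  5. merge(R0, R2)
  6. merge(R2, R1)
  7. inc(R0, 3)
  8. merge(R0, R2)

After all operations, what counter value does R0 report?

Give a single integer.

Op 1: merge R1<->R2 -> R1=(0,0,0) R2=(0,0,0)
Op 2: merge R0<->R2 -> R0=(0,0,0) R2=(0,0,0)
Op 3: merge R2<->R0 -> R2=(0,0,0) R0=(0,0,0)
Op 4: inc R1 by 4 -> R1=(0,4,0) value=4
Op 5: merge R0<->R2 -> R0=(0,0,0) R2=(0,0,0)
Op 6: merge R2<->R1 -> R2=(0,4,0) R1=(0,4,0)
Op 7: inc R0 by 3 -> R0=(3,0,0) value=3
Op 8: merge R0<->R2 -> R0=(3,4,0) R2=(3,4,0)

Answer: 7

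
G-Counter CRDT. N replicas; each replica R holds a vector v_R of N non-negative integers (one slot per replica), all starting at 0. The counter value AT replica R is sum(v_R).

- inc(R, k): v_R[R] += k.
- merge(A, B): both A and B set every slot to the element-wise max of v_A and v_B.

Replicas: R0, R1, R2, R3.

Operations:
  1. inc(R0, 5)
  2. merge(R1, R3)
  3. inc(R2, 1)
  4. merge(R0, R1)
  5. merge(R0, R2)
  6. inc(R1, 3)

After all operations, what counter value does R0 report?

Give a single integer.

Op 1: inc R0 by 5 -> R0=(5,0,0,0) value=5
Op 2: merge R1<->R3 -> R1=(0,0,0,0) R3=(0,0,0,0)
Op 3: inc R2 by 1 -> R2=(0,0,1,0) value=1
Op 4: merge R0<->R1 -> R0=(5,0,0,0) R1=(5,0,0,0)
Op 5: merge R0<->R2 -> R0=(5,0,1,0) R2=(5,0,1,0)
Op 6: inc R1 by 3 -> R1=(5,3,0,0) value=8

Answer: 6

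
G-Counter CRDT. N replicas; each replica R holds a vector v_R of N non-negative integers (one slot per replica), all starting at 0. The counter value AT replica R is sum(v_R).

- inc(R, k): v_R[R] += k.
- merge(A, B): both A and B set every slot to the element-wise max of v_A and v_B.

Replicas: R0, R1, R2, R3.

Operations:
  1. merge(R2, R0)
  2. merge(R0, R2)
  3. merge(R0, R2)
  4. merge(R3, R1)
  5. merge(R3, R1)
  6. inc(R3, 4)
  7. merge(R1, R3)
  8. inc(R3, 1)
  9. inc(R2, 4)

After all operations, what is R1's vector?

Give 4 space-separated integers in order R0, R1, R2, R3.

Op 1: merge R2<->R0 -> R2=(0,0,0,0) R0=(0,0,0,0)
Op 2: merge R0<->R2 -> R0=(0,0,0,0) R2=(0,0,0,0)
Op 3: merge R0<->R2 -> R0=(0,0,0,0) R2=(0,0,0,0)
Op 4: merge R3<->R1 -> R3=(0,0,0,0) R1=(0,0,0,0)
Op 5: merge R3<->R1 -> R3=(0,0,0,0) R1=(0,0,0,0)
Op 6: inc R3 by 4 -> R3=(0,0,0,4) value=4
Op 7: merge R1<->R3 -> R1=(0,0,0,4) R3=(0,0,0,4)
Op 8: inc R3 by 1 -> R3=(0,0,0,5) value=5
Op 9: inc R2 by 4 -> R2=(0,0,4,0) value=4

Answer: 0 0 0 4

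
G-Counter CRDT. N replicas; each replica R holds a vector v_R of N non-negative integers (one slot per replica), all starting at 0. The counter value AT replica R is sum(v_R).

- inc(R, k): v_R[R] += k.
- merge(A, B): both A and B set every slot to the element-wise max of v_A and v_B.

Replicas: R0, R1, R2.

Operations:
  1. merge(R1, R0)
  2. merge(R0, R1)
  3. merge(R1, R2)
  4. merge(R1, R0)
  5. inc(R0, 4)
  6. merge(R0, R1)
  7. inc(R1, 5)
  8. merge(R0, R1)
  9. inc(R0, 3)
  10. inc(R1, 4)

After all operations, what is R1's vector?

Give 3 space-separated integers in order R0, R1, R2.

Op 1: merge R1<->R0 -> R1=(0,0,0) R0=(0,0,0)
Op 2: merge R0<->R1 -> R0=(0,0,0) R1=(0,0,0)
Op 3: merge R1<->R2 -> R1=(0,0,0) R2=(0,0,0)
Op 4: merge R1<->R0 -> R1=(0,0,0) R0=(0,0,0)
Op 5: inc R0 by 4 -> R0=(4,0,0) value=4
Op 6: merge R0<->R1 -> R0=(4,0,0) R1=(4,0,0)
Op 7: inc R1 by 5 -> R1=(4,5,0) value=9
Op 8: merge R0<->R1 -> R0=(4,5,0) R1=(4,5,0)
Op 9: inc R0 by 3 -> R0=(7,5,0) value=12
Op 10: inc R1 by 4 -> R1=(4,9,0) value=13

Answer: 4 9 0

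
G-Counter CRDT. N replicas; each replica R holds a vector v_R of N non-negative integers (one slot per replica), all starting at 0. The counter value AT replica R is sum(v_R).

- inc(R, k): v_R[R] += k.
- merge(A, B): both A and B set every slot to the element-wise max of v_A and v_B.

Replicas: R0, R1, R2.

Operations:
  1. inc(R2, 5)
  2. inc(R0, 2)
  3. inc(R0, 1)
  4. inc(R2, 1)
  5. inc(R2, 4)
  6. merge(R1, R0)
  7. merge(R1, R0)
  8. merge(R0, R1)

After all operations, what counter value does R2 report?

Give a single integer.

Op 1: inc R2 by 5 -> R2=(0,0,5) value=5
Op 2: inc R0 by 2 -> R0=(2,0,0) value=2
Op 3: inc R0 by 1 -> R0=(3,0,0) value=3
Op 4: inc R2 by 1 -> R2=(0,0,6) value=6
Op 5: inc R2 by 4 -> R2=(0,0,10) value=10
Op 6: merge R1<->R0 -> R1=(3,0,0) R0=(3,0,0)
Op 7: merge R1<->R0 -> R1=(3,0,0) R0=(3,0,0)
Op 8: merge R0<->R1 -> R0=(3,0,0) R1=(3,0,0)

Answer: 10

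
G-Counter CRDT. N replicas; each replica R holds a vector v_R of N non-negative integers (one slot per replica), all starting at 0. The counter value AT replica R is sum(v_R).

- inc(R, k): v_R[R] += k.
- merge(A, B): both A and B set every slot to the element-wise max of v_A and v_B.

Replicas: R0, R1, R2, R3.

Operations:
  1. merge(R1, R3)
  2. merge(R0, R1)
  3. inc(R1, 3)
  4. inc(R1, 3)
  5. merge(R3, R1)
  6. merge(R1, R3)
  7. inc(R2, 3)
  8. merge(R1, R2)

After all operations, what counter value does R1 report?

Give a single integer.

Op 1: merge R1<->R3 -> R1=(0,0,0,0) R3=(0,0,0,0)
Op 2: merge R0<->R1 -> R0=(0,0,0,0) R1=(0,0,0,0)
Op 3: inc R1 by 3 -> R1=(0,3,0,0) value=3
Op 4: inc R1 by 3 -> R1=(0,6,0,0) value=6
Op 5: merge R3<->R1 -> R3=(0,6,0,0) R1=(0,6,0,0)
Op 6: merge R1<->R3 -> R1=(0,6,0,0) R3=(0,6,0,0)
Op 7: inc R2 by 3 -> R2=(0,0,3,0) value=3
Op 8: merge R1<->R2 -> R1=(0,6,3,0) R2=(0,6,3,0)

Answer: 9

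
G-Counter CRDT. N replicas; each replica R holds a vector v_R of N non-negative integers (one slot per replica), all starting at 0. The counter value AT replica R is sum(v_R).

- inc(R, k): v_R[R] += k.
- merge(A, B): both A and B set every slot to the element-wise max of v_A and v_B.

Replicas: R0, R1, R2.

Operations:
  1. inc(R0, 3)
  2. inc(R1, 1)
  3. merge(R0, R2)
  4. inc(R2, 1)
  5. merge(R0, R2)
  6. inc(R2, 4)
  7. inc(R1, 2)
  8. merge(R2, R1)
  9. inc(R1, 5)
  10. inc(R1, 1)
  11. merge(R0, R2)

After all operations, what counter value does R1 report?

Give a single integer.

Op 1: inc R0 by 3 -> R0=(3,0,0) value=3
Op 2: inc R1 by 1 -> R1=(0,1,0) value=1
Op 3: merge R0<->R2 -> R0=(3,0,0) R2=(3,0,0)
Op 4: inc R2 by 1 -> R2=(3,0,1) value=4
Op 5: merge R0<->R2 -> R0=(3,0,1) R2=(3,0,1)
Op 6: inc R2 by 4 -> R2=(3,0,5) value=8
Op 7: inc R1 by 2 -> R1=(0,3,0) value=3
Op 8: merge R2<->R1 -> R2=(3,3,5) R1=(3,3,5)
Op 9: inc R1 by 5 -> R1=(3,8,5) value=16
Op 10: inc R1 by 1 -> R1=(3,9,5) value=17
Op 11: merge R0<->R2 -> R0=(3,3,5) R2=(3,3,5)

Answer: 17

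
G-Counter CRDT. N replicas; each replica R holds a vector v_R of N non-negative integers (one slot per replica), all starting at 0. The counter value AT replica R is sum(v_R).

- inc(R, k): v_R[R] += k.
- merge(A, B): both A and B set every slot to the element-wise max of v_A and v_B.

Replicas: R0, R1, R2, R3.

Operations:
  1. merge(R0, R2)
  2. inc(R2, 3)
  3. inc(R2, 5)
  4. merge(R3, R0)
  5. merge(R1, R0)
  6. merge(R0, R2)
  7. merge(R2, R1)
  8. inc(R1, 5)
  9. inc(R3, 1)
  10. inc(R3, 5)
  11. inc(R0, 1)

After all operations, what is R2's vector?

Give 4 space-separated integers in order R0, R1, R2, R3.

Op 1: merge R0<->R2 -> R0=(0,0,0,0) R2=(0,0,0,0)
Op 2: inc R2 by 3 -> R2=(0,0,3,0) value=3
Op 3: inc R2 by 5 -> R2=(0,0,8,0) value=8
Op 4: merge R3<->R0 -> R3=(0,0,0,0) R0=(0,0,0,0)
Op 5: merge R1<->R0 -> R1=(0,0,0,0) R0=(0,0,0,0)
Op 6: merge R0<->R2 -> R0=(0,0,8,0) R2=(0,0,8,0)
Op 7: merge R2<->R1 -> R2=(0,0,8,0) R1=(0,0,8,0)
Op 8: inc R1 by 5 -> R1=(0,5,8,0) value=13
Op 9: inc R3 by 1 -> R3=(0,0,0,1) value=1
Op 10: inc R3 by 5 -> R3=(0,0,0,6) value=6
Op 11: inc R0 by 1 -> R0=(1,0,8,0) value=9

Answer: 0 0 8 0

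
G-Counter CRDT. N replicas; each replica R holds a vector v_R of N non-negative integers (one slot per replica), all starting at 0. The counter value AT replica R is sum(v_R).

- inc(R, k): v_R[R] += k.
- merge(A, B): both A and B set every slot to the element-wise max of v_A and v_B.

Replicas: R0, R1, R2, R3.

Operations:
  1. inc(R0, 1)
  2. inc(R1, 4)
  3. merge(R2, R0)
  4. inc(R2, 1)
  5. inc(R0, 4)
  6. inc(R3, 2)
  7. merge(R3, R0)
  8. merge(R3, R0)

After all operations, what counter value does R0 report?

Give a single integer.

Op 1: inc R0 by 1 -> R0=(1,0,0,0) value=1
Op 2: inc R1 by 4 -> R1=(0,4,0,0) value=4
Op 3: merge R2<->R0 -> R2=(1,0,0,0) R0=(1,0,0,0)
Op 4: inc R2 by 1 -> R2=(1,0,1,0) value=2
Op 5: inc R0 by 4 -> R0=(5,0,0,0) value=5
Op 6: inc R3 by 2 -> R3=(0,0,0,2) value=2
Op 7: merge R3<->R0 -> R3=(5,0,0,2) R0=(5,0,0,2)
Op 8: merge R3<->R0 -> R3=(5,0,0,2) R0=(5,0,0,2)

Answer: 7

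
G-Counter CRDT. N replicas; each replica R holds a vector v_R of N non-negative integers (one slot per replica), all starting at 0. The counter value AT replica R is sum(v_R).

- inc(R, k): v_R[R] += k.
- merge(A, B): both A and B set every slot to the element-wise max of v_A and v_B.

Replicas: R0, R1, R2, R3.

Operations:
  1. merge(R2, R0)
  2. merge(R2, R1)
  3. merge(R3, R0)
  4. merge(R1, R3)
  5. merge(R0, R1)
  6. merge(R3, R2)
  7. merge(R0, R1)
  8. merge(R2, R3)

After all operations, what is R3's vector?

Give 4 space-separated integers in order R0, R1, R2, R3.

Answer: 0 0 0 0

Derivation:
Op 1: merge R2<->R0 -> R2=(0,0,0,0) R0=(0,0,0,0)
Op 2: merge R2<->R1 -> R2=(0,0,0,0) R1=(0,0,0,0)
Op 3: merge R3<->R0 -> R3=(0,0,0,0) R0=(0,0,0,0)
Op 4: merge R1<->R3 -> R1=(0,0,0,0) R3=(0,0,0,0)
Op 5: merge R0<->R1 -> R0=(0,0,0,0) R1=(0,0,0,0)
Op 6: merge R3<->R2 -> R3=(0,0,0,0) R2=(0,0,0,0)
Op 7: merge R0<->R1 -> R0=(0,0,0,0) R1=(0,0,0,0)
Op 8: merge R2<->R3 -> R2=(0,0,0,0) R3=(0,0,0,0)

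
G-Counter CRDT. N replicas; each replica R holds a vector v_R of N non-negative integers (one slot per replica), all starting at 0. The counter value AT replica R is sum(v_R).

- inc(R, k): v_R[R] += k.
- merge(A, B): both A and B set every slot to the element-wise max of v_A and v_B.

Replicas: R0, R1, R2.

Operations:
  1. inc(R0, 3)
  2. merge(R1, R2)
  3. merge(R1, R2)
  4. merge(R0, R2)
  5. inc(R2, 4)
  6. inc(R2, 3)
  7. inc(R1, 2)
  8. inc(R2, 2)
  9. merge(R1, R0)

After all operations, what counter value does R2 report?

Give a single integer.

Answer: 12

Derivation:
Op 1: inc R0 by 3 -> R0=(3,0,0) value=3
Op 2: merge R1<->R2 -> R1=(0,0,0) R2=(0,0,0)
Op 3: merge R1<->R2 -> R1=(0,0,0) R2=(0,0,0)
Op 4: merge R0<->R2 -> R0=(3,0,0) R2=(3,0,0)
Op 5: inc R2 by 4 -> R2=(3,0,4) value=7
Op 6: inc R2 by 3 -> R2=(3,0,7) value=10
Op 7: inc R1 by 2 -> R1=(0,2,0) value=2
Op 8: inc R2 by 2 -> R2=(3,0,9) value=12
Op 9: merge R1<->R0 -> R1=(3,2,0) R0=(3,2,0)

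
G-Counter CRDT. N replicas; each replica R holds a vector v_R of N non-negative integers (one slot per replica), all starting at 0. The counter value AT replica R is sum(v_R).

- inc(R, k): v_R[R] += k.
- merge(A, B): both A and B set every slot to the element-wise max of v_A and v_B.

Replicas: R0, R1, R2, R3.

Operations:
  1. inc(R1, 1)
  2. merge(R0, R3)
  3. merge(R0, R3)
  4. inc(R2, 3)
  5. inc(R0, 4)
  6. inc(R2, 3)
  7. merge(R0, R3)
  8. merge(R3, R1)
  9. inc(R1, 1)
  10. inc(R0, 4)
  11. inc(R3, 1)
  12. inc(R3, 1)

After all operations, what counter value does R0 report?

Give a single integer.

Op 1: inc R1 by 1 -> R1=(0,1,0,0) value=1
Op 2: merge R0<->R3 -> R0=(0,0,0,0) R3=(0,0,0,0)
Op 3: merge R0<->R3 -> R0=(0,0,0,0) R3=(0,0,0,0)
Op 4: inc R2 by 3 -> R2=(0,0,3,0) value=3
Op 5: inc R0 by 4 -> R0=(4,0,0,0) value=4
Op 6: inc R2 by 3 -> R2=(0,0,6,0) value=6
Op 7: merge R0<->R3 -> R0=(4,0,0,0) R3=(4,0,0,0)
Op 8: merge R3<->R1 -> R3=(4,1,0,0) R1=(4,1,0,0)
Op 9: inc R1 by 1 -> R1=(4,2,0,0) value=6
Op 10: inc R0 by 4 -> R0=(8,0,0,0) value=8
Op 11: inc R3 by 1 -> R3=(4,1,0,1) value=6
Op 12: inc R3 by 1 -> R3=(4,1,0,2) value=7

Answer: 8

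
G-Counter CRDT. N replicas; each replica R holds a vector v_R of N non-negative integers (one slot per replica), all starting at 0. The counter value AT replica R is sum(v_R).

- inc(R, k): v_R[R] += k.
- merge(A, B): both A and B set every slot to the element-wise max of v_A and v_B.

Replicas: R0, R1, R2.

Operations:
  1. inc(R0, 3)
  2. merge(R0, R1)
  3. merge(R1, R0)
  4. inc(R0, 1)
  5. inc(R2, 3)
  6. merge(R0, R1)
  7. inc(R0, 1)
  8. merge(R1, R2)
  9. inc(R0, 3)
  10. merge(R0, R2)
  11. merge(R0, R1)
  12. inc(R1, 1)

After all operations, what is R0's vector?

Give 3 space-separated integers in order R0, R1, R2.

Op 1: inc R0 by 3 -> R0=(3,0,0) value=3
Op 2: merge R0<->R1 -> R0=(3,0,0) R1=(3,0,0)
Op 3: merge R1<->R0 -> R1=(3,0,0) R0=(3,0,0)
Op 4: inc R0 by 1 -> R0=(4,0,0) value=4
Op 5: inc R2 by 3 -> R2=(0,0,3) value=3
Op 6: merge R0<->R1 -> R0=(4,0,0) R1=(4,0,0)
Op 7: inc R0 by 1 -> R0=(5,0,0) value=5
Op 8: merge R1<->R2 -> R1=(4,0,3) R2=(4,0,3)
Op 9: inc R0 by 3 -> R0=(8,0,0) value=8
Op 10: merge R0<->R2 -> R0=(8,0,3) R2=(8,0,3)
Op 11: merge R0<->R1 -> R0=(8,0,3) R1=(8,0,3)
Op 12: inc R1 by 1 -> R1=(8,1,3) value=12

Answer: 8 0 3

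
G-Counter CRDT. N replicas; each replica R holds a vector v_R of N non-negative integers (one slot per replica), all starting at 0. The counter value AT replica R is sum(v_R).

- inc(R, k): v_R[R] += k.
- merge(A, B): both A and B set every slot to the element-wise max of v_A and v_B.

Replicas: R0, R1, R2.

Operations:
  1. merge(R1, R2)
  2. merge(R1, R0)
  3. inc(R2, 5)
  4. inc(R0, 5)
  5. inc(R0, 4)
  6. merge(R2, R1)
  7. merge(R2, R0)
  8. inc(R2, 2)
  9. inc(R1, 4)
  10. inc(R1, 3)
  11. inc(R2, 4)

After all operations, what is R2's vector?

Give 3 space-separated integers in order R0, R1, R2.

Answer: 9 0 11

Derivation:
Op 1: merge R1<->R2 -> R1=(0,0,0) R2=(0,0,0)
Op 2: merge R1<->R0 -> R1=(0,0,0) R0=(0,0,0)
Op 3: inc R2 by 5 -> R2=(0,0,5) value=5
Op 4: inc R0 by 5 -> R0=(5,0,0) value=5
Op 5: inc R0 by 4 -> R0=(9,0,0) value=9
Op 6: merge R2<->R1 -> R2=(0,0,5) R1=(0,0,5)
Op 7: merge R2<->R0 -> R2=(9,0,5) R0=(9,0,5)
Op 8: inc R2 by 2 -> R2=(9,0,7) value=16
Op 9: inc R1 by 4 -> R1=(0,4,5) value=9
Op 10: inc R1 by 3 -> R1=(0,7,5) value=12
Op 11: inc R2 by 4 -> R2=(9,0,11) value=20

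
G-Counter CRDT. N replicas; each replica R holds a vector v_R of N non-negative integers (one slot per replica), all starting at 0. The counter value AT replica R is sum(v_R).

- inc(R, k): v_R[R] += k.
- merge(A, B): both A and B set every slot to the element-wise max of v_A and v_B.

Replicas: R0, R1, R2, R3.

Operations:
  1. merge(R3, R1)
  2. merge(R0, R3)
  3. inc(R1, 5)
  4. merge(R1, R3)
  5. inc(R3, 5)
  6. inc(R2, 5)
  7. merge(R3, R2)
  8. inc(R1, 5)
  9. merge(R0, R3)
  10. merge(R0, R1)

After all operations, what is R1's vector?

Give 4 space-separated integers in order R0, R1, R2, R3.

Op 1: merge R3<->R1 -> R3=(0,0,0,0) R1=(0,0,0,0)
Op 2: merge R0<->R3 -> R0=(0,0,0,0) R3=(0,0,0,0)
Op 3: inc R1 by 5 -> R1=(0,5,0,0) value=5
Op 4: merge R1<->R3 -> R1=(0,5,0,0) R3=(0,5,0,0)
Op 5: inc R3 by 5 -> R3=(0,5,0,5) value=10
Op 6: inc R2 by 5 -> R2=(0,0,5,0) value=5
Op 7: merge R3<->R2 -> R3=(0,5,5,5) R2=(0,5,5,5)
Op 8: inc R1 by 5 -> R1=(0,10,0,0) value=10
Op 9: merge R0<->R3 -> R0=(0,5,5,5) R3=(0,5,5,5)
Op 10: merge R0<->R1 -> R0=(0,10,5,5) R1=(0,10,5,5)

Answer: 0 10 5 5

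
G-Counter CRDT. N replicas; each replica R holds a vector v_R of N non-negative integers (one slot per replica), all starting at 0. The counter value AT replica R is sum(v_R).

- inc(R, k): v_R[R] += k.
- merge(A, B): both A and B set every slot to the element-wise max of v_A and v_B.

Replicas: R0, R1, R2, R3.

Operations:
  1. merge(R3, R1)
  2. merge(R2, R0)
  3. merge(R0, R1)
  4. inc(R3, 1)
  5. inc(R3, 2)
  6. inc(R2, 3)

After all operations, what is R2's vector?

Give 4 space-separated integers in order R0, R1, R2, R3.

Answer: 0 0 3 0

Derivation:
Op 1: merge R3<->R1 -> R3=(0,0,0,0) R1=(0,0,0,0)
Op 2: merge R2<->R0 -> R2=(0,0,0,0) R0=(0,0,0,0)
Op 3: merge R0<->R1 -> R0=(0,0,0,0) R1=(0,0,0,0)
Op 4: inc R3 by 1 -> R3=(0,0,0,1) value=1
Op 5: inc R3 by 2 -> R3=(0,0,0,3) value=3
Op 6: inc R2 by 3 -> R2=(0,0,3,0) value=3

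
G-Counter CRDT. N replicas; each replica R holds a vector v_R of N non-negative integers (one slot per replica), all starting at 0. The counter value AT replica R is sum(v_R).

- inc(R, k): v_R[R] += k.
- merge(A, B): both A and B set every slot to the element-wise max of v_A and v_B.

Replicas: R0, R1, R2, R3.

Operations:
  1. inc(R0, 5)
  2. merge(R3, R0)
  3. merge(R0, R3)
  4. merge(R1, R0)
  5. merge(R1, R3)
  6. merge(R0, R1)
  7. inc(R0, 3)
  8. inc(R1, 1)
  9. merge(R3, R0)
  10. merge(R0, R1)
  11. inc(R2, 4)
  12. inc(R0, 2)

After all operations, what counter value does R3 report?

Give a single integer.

Op 1: inc R0 by 5 -> R0=(5,0,0,0) value=5
Op 2: merge R3<->R0 -> R3=(5,0,0,0) R0=(5,0,0,0)
Op 3: merge R0<->R3 -> R0=(5,0,0,0) R3=(5,0,0,0)
Op 4: merge R1<->R0 -> R1=(5,0,0,0) R0=(5,0,0,0)
Op 5: merge R1<->R3 -> R1=(5,0,0,0) R3=(5,0,0,0)
Op 6: merge R0<->R1 -> R0=(5,0,0,0) R1=(5,0,0,0)
Op 7: inc R0 by 3 -> R0=(8,0,0,0) value=8
Op 8: inc R1 by 1 -> R1=(5,1,0,0) value=6
Op 9: merge R3<->R0 -> R3=(8,0,0,0) R0=(8,0,0,0)
Op 10: merge R0<->R1 -> R0=(8,1,0,0) R1=(8,1,0,0)
Op 11: inc R2 by 4 -> R2=(0,0,4,0) value=4
Op 12: inc R0 by 2 -> R0=(10,1,0,0) value=11

Answer: 8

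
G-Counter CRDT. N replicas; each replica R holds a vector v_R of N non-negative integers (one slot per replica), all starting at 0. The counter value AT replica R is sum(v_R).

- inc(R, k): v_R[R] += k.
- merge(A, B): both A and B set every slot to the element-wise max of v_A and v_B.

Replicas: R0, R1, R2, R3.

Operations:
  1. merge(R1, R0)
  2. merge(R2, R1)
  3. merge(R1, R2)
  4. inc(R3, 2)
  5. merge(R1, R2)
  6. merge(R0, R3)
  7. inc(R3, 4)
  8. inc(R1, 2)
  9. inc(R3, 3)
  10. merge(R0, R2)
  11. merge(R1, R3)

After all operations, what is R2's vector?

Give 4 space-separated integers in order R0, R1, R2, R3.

Answer: 0 0 0 2

Derivation:
Op 1: merge R1<->R0 -> R1=(0,0,0,0) R0=(0,0,0,0)
Op 2: merge R2<->R1 -> R2=(0,0,0,0) R1=(0,0,0,0)
Op 3: merge R1<->R2 -> R1=(0,0,0,0) R2=(0,0,0,0)
Op 4: inc R3 by 2 -> R3=(0,0,0,2) value=2
Op 5: merge R1<->R2 -> R1=(0,0,0,0) R2=(0,0,0,0)
Op 6: merge R0<->R3 -> R0=(0,0,0,2) R3=(0,0,0,2)
Op 7: inc R3 by 4 -> R3=(0,0,0,6) value=6
Op 8: inc R1 by 2 -> R1=(0,2,0,0) value=2
Op 9: inc R3 by 3 -> R3=(0,0,0,9) value=9
Op 10: merge R0<->R2 -> R0=(0,0,0,2) R2=(0,0,0,2)
Op 11: merge R1<->R3 -> R1=(0,2,0,9) R3=(0,2,0,9)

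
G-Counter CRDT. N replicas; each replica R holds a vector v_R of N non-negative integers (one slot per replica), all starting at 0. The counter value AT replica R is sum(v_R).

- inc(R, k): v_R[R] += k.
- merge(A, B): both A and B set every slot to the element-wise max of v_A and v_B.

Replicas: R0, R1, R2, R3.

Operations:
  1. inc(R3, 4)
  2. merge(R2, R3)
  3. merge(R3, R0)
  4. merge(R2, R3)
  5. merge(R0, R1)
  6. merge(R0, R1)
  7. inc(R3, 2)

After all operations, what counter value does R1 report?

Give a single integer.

Answer: 4

Derivation:
Op 1: inc R3 by 4 -> R3=(0,0,0,4) value=4
Op 2: merge R2<->R3 -> R2=(0,0,0,4) R3=(0,0,0,4)
Op 3: merge R3<->R0 -> R3=(0,0,0,4) R0=(0,0,0,4)
Op 4: merge R2<->R3 -> R2=(0,0,0,4) R3=(0,0,0,4)
Op 5: merge R0<->R1 -> R0=(0,0,0,4) R1=(0,0,0,4)
Op 6: merge R0<->R1 -> R0=(0,0,0,4) R1=(0,0,0,4)
Op 7: inc R3 by 2 -> R3=(0,0,0,6) value=6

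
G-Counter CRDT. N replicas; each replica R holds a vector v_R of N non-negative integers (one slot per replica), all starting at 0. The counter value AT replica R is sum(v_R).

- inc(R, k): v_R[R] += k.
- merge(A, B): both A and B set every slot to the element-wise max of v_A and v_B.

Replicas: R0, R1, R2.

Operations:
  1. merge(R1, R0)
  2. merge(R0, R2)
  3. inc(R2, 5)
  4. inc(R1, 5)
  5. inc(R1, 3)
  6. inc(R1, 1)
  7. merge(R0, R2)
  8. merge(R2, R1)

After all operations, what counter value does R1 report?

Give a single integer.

Op 1: merge R1<->R0 -> R1=(0,0,0) R0=(0,0,0)
Op 2: merge R0<->R2 -> R0=(0,0,0) R2=(0,0,0)
Op 3: inc R2 by 5 -> R2=(0,0,5) value=5
Op 4: inc R1 by 5 -> R1=(0,5,0) value=5
Op 5: inc R1 by 3 -> R1=(0,8,0) value=8
Op 6: inc R1 by 1 -> R1=(0,9,0) value=9
Op 7: merge R0<->R2 -> R0=(0,0,5) R2=(0,0,5)
Op 8: merge R2<->R1 -> R2=(0,9,5) R1=(0,9,5)

Answer: 14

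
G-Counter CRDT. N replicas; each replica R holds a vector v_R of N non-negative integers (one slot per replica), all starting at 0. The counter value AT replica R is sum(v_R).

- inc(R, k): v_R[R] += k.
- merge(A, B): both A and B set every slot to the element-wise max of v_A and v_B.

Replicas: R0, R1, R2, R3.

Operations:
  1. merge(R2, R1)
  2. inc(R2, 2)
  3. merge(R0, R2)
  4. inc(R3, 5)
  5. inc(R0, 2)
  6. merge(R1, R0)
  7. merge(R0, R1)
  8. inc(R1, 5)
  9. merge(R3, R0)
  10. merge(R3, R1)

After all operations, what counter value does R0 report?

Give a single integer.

Answer: 9

Derivation:
Op 1: merge R2<->R1 -> R2=(0,0,0,0) R1=(0,0,0,0)
Op 2: inc R2 by 2 -> R2=(0,0,2,0) value=2
Op 3: merge R0<->R2 -> R0=(0,0,2,0) R2=(0,0,2,0)
Op 4: inc R3 by 5 -> R3=(0,0,0,5) value=5
Op 5: inc R0 by 2 -> R0=(2,0,2,0) value=4
Op 6: merge R1<->R0 -> R1=(2,0,2,0) R0=(2,0,2,0)
Op 7: merge R0<->R1 -> R0=(2,0,2,0) R1=(2,0,2,0)
Op 8: inc R1 by 5 -> R1=(2,5,2,0) value=9
Op 9: merge R3<->R0 -> R3=(2,0,2,5) R0=(2,0,2,5)
Op 10: merge R3<->R1 -> R3=(2,5,2,5) R1=(2,5,2,5)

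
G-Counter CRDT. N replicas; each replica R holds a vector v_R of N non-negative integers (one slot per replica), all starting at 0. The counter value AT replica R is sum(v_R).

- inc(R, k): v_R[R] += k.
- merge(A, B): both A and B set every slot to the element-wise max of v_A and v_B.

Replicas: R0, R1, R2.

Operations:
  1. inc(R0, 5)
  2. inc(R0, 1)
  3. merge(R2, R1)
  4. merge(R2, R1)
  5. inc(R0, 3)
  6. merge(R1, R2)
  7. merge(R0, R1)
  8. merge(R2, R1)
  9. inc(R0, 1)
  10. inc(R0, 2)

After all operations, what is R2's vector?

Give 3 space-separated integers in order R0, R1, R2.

Op 1: inc R0 by 5 -> R0=(5,0,0) value=5
Op 2: inc R0 by 1 -> R0=(6,0,0) value=6
Op 3: merge R2<->R1 -> R2=(0,0,0) R1=(0,0,0)
Op 4: merge R2<->R1 -> R2=(0,0,0) R1=(0,0,0)
Op 5: inc R0 by 3 -> R0=(9,0,0) value=9
Op 6: merge R1<->R2 -> R1=(0,0,0) R2=(0,0,0)
Op 7: merge R0<->R1 -> R0=(9,0,0) R1=(9,0,0)
Op 8: merge R2<->R1 -> R2=(9,0,0) R1=(9,0,0)
Op 9: inc R0 by 1 -> R0=(10,0,0) value=10
Op 10: inc R0 by 2 -> R0=(12,0,0) value=12

Answer: 9 0 0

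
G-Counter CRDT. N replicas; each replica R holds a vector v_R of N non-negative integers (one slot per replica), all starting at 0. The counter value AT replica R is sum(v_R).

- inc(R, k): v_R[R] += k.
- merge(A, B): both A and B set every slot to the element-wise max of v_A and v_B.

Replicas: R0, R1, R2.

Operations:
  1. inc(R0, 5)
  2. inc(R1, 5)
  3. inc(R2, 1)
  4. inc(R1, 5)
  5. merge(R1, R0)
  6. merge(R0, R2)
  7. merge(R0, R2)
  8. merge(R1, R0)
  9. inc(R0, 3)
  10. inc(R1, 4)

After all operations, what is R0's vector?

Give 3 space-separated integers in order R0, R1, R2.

Op 1: inc R0 by 5 -> R0=(5,0,0) value=5
Op 2: inc R1 by 5 -> R1=(0,5,0) value=5
Op 3: inc R2 by 1 -> R2=(0,0,1) value=1
Op 4: inc R1 by 5 -> R1=(0,10,0) value=10
Op 5: merge R1<->R0 -> R1=(5,10,0) R0=(5,10,0)
Op 6: merge R0<->R2 -> R0=(5,10,1) R2=(5,10,1)
Op 7: merge R0<->R2 -> R0=(5,10,1) R2=(5,10,1)
Op 8: merge R1<->R0 -> R1=(5,10,1) R0=(5,10,1)
Op 9: inc R0 by 3 -> R0=(8,10,1) value=19
Op 10: inc R1 by 4 -> R1=(5,14,1) value=20

Answer: 8 10 1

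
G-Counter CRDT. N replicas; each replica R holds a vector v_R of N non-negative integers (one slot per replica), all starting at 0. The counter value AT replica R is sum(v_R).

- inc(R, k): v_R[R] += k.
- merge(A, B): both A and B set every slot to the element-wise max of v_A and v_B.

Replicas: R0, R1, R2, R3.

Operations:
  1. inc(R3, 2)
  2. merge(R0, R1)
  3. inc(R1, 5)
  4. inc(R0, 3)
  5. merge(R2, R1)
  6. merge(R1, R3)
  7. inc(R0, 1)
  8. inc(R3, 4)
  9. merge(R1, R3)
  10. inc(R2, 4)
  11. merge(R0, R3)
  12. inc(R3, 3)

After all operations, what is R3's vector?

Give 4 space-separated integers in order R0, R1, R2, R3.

Op 1: inc R3 by 2 -> R3=(0,0,0,2) value=2
Op 2: merge R0<->R1 -> R0=(0,0,0,0) R1=(0,0,0,0)
Op 3: inc R1 by 5 -> R1=(0,5,0,0) value=5
Op 4: inc R0 by 3 -> R0=(3,0,0,0) value=3
Op 5: merge R2<->R1 -> R2=(0,5,0,0) R1=(0,5,0,0)
Op 6: merge R1<->R3 -> R1=(0,5,0,2) R3=(0,5,0,2)
Op 7: inc R0 by 1 -> R0=(4,0,0,0) value=4
Op 8: inc R3 by 4 -> R3=(0,5,0,6) value=11
Op 9: merge R1<->R3 -> R1=(0,5,0,6) R3=(0,5,0,6)
Op 10: inc R2 by 4 -> R2=(0,5,4,0) value=9
Op 11: merge R0<->R3 -> R0=(4,5,0,6) R3=(4,5,0,6)
Op 12: inc R3 by 3 -> R3=(4,5,0,9) value=18

Answer: 4 5 0 9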